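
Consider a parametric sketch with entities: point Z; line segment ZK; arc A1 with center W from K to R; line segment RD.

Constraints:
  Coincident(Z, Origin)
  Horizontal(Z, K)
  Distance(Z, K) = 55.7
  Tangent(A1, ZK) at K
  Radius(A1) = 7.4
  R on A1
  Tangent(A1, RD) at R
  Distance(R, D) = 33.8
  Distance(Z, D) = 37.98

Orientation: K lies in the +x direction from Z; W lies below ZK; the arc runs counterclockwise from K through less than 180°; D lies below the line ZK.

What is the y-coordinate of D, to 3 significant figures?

-26.7

Checks: |ZK| = 55.70 ✓; |WK| = 7.400 ✓; |WR| = 7.400 ✓; ∠(WR, RD) = 90.00° ✓; |RD| = 33.80 ✓; |ZD| = 37.98 ✓.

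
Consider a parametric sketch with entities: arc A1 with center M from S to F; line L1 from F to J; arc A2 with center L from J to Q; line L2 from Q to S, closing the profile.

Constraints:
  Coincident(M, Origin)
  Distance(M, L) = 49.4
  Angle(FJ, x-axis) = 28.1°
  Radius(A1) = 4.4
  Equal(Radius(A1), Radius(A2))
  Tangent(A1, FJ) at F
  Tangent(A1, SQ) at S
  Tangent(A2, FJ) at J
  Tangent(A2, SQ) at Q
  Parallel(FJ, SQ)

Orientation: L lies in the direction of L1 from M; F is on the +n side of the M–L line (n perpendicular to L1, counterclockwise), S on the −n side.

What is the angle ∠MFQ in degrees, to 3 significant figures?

79.9°

Tangency of A1 to both parallel lines with radius 4.4 puts F and S at M ± 4.4·n: F = (-2.07, 3.88), S = (2.07, -3.88). Equal radii place J and Q the same way about L: J = L + 4.4·n = (41.5, 27.1), Q = L − 4.4·n = (45.6, 19.4). Then cos ∠MFQ = FM·FQ / (|FM||FQ|), giving 79.9°.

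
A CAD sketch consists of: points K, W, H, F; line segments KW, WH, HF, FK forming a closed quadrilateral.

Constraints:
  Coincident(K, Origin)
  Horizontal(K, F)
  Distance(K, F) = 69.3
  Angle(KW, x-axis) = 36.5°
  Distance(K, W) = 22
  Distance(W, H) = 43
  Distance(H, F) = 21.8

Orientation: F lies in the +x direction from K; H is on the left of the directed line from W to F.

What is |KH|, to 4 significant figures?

63.33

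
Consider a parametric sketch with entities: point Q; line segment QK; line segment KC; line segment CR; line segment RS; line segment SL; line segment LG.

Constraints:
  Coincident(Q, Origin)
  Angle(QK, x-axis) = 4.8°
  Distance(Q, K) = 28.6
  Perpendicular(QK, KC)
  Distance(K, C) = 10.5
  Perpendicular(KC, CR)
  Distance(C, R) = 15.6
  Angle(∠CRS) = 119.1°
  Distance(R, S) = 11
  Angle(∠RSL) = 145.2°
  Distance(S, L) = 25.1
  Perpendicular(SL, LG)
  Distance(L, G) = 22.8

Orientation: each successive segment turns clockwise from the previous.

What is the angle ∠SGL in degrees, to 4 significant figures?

47.75°

Q is at the origin; QK runs at 4.8° with length 28.6, so K = (28.50, 2.393). QK ⟂ KC, so KC runs at -85.20°; with |KC| = 10.5, C = (29.38, -8.070). KC ⟂ CR, so CR runs at -175.2°; with |CR| = 15.6, R = (13.83, -9.375). ∠CRS = 119.1° gives RS at 123.9° from the x-axis; with |RS| = 11.0, S = (7.698, -0.2452). ∠RSL = 145.2° gives SL at 89.10° from the x-axis; with |SL| = 25.1, L = (8.092, 24.85). The perpendicularity gives LG at right angles to SL, so LG runs at -0.9000°; with |LG| = 22.8, G = (30.89, 24.49). Then cos ∠SGL = GS·GL / (|GS||GL|), giving 47.75°.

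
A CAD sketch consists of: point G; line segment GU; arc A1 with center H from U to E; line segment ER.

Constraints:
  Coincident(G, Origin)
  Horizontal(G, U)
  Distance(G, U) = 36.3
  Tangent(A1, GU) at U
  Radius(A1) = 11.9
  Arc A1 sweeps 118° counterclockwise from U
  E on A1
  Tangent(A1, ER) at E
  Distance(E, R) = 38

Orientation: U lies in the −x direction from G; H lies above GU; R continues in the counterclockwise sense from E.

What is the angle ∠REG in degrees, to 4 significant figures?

152.1°

On A1, U sits at bearing -90° from H; a 118° counterclockwise sweep puts E at bearing 28°, so E = H + 11.9·(cos 28°, sin 28°) = (-25.79, 17.49). Since A1 is tangent to ER there, HE ⟂ ER, so ER runs along (−sin 28°, cos 28°); with |ER| = 38.0, R = (-43.63, 51.04). Then cos ∠REG = ER·EG / (|ER||EG|), giving 152.1°.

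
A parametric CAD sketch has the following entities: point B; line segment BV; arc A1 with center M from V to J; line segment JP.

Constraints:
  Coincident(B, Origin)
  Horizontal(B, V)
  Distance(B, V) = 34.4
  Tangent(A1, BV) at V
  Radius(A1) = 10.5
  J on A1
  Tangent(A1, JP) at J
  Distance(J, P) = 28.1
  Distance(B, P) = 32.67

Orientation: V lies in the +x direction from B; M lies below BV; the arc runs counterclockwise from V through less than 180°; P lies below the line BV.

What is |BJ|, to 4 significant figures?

25.74

Checks: |MJ| = 10.50 ✓; ∠(MJ, JP) = 90.00° ✓; |JP| = 28.10 ✓; |BP| = 32.67 ✓.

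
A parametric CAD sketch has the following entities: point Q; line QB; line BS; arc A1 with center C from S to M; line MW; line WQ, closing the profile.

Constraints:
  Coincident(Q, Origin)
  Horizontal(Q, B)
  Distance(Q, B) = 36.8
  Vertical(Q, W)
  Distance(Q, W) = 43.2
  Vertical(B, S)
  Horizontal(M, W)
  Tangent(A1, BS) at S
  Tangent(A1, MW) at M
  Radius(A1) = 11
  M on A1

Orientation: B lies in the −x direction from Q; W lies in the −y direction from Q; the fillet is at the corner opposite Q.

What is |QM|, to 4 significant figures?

50.32

Q is at the origin; QB is horizontal with |QB| = 36.8 and B on the −x side, so B = (-36.80, 0.000). QW is vertical with |QW| = 43.2 and W on the −y side, so W = (0.000, -43.20). The virtual corner opposite Q is at (-36.80, -43.20). A1 meets BS tangentially, so CS is at right angles to BS and tangency of A1 to MW means the radius CM is perpendicular to MW, with radius 11.0, so the center C sits 11.0 in from both sides at C = (-25.80, -32.20). That places the tangent points at S = (-36.80, -32.20) on BS and M = (-25.80, -43.20) on MW. Then |QM| = |M − Q| = 50.32.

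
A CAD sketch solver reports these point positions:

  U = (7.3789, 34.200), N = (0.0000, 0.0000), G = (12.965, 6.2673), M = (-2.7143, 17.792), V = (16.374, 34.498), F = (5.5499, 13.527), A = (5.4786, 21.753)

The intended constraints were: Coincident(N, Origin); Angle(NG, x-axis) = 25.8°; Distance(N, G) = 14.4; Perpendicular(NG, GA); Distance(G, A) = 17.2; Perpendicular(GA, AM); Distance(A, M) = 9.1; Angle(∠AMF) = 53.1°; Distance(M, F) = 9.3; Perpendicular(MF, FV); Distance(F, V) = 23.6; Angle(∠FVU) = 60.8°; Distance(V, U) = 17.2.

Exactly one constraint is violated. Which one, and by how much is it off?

Distance(V, U) = 17.2 — off by 8.20.

N = (0.00, 0.00) ✓; NG at 25.80° ✓; |NG| = 14.40 ✓; ∠(NG, GA) = 90.00° ✓; |GA| = 17.20 ✓; ∠(GA, AM) = 90.00° ✓; |AM| = 9.100 ✓; ∠AMF = 53.10° ✓; |MF| = 9.300 ✓; ∠(MF, FV) = 90.00° ✓; |FV| = 23.60 ✓; ∠FVU = 60.80° ✓; |VU| = 9.000 ✗.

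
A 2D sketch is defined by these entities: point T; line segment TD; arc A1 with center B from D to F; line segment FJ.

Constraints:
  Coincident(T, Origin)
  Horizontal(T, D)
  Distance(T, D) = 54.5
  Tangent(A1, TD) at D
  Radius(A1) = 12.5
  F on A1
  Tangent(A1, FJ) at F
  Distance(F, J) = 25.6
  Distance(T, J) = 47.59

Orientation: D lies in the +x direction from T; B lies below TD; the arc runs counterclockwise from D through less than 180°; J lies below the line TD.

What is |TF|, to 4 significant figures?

43.49

Checks: |BF| = 12.50 ✓; ∠(BF, FJ) = 90.00° ✓; |FJ| = 25.60 ✓; |TJ| = 47.59 ✓.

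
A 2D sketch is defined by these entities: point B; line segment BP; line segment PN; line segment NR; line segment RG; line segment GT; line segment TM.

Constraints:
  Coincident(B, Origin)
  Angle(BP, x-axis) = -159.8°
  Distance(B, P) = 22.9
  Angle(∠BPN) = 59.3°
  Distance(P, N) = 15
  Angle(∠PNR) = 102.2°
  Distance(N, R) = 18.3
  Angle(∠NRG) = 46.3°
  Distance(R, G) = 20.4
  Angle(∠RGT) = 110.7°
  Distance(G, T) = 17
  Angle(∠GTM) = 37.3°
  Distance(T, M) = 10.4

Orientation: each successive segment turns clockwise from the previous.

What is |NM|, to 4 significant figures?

5.703

∠RGT = 110.7° gives GT at 158.7° from the x-axis; with |GT| = 17.0, T = (-29.96, -1.600). ∠GTM = 37.3° gives TM at 16.00° from the x-axis; with |TM| = 10.4, M = (-19.96, 1.266). Then |NM| = |M − N| = 5.703.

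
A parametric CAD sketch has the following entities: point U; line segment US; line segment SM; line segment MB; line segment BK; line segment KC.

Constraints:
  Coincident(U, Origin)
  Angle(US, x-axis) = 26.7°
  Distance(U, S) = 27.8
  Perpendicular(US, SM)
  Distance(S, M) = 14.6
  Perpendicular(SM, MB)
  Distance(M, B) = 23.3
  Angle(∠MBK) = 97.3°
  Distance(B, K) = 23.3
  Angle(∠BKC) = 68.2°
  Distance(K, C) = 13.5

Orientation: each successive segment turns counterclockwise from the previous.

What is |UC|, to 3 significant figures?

15.5

∠MBK = 97.3° gives BK at -70.6° from the x-axis; with |BK| = 23.3, K = (5.20, -6.91). ∠BKC = 68.2° gives KC at 41.2° from the x-axis; with |KC| = 13.5, C = (15.4, 1.98). Then |UC| = |C − U| = 15.5.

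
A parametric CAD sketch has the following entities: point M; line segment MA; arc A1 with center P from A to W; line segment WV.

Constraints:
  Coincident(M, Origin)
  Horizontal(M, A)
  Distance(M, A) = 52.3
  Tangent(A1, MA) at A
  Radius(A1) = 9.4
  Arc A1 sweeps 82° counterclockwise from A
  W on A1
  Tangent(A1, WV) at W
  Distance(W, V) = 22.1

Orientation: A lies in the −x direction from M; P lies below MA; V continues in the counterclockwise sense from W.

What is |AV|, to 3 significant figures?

32.4

M is at the origin; M and A share the same y with |MA| = 52.3 and A on the −x side, so A = (-52.3, 0.00). The tangent condition forces PA to be normal to MA, so P = A + (0, -9.4) = (-52.3, -9.40). On A1, A sits at bearing 90° from P; an 82° counterclockwise sweep puts W at bearing 172°, so W = P + 9.4·(cos 172°, sin 172°) = (-61.6, -8.09). Tangency of A1 to WV means the radius PW is perpendicular to WV, so WV runs along (−sin 172°, cos 172°); with |WV| = 22.1, V = (-64.7, -30.0). Then |AV| = |V − A| = 32.4.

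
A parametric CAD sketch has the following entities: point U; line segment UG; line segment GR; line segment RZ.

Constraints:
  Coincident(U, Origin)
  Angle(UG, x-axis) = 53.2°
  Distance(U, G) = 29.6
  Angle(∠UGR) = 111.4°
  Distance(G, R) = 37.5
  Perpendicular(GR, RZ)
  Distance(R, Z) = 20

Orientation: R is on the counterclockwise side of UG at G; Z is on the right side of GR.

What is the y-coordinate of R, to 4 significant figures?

55.57

U is at the origin; UG runs at 53.2° with length 29.6, so G = 29.6·(cos 53.2°, sin 53.2°) = (17.73, 23.70). ∠UGR = 111.4°, so GR runs at 53.2° + (180° − 111.4°) = 121.8° from the x-axis; with |GR| = 37.5, R = G + 37.5·(cos 121.8°, sin 121.8°) = (-2.030, 55.57). So R.y = 55.57.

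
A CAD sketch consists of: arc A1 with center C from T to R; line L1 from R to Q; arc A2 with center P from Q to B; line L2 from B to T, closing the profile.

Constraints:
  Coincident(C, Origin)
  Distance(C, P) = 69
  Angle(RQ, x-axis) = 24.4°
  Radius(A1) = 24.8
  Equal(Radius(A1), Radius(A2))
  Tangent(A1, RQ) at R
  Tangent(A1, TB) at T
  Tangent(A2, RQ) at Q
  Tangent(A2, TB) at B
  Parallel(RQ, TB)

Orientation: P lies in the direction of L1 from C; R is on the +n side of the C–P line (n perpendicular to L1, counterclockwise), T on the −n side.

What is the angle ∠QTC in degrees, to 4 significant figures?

54.29°

Tangency of A1 to both parallel lines with radius 24.8 puts R and T at C ± 24.8·n: R = (-10.24, 22.58), T = (10.24, -22.58). Equal radii place Q and B the same way about P: Q = P + 24.8·n = (52.59, 51.09), B = P − 24.8·n = (73.08, 5.919). Then cos ∠QTC = TQ·TC / (|TQ||TC|), giving 54.29°.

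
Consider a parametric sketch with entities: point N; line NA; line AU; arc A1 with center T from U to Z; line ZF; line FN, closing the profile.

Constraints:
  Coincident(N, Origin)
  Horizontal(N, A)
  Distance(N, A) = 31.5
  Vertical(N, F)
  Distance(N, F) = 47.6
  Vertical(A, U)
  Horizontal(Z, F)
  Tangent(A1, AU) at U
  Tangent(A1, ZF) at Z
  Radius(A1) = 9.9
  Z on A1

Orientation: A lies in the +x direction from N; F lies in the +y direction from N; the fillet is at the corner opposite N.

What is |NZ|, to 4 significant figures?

52.27

N is at the origin; N and A share the same y with |NA| = 31.5 and A on the +x side, so A = (31.50, 0.000). N and F share the same x with |NF| = 47.6 and F on the +y side, so F = (0.000, 47.60). The virtual corner opposite N is at (31.50, 47.60). The tangent condition forces TU to be normal to AU and tangency of A1 to ZF means the radius TZ is perpendicular to ZF, with radius 9.9, so the center T sits 9.9 in from both sides at T = (21.60, 37.70). That places the tangent points at U = (31.50, 37.70) on AU and Z = (21.60, 47.60) on ZF. Then |NZ| = |Z − N| = 52.27.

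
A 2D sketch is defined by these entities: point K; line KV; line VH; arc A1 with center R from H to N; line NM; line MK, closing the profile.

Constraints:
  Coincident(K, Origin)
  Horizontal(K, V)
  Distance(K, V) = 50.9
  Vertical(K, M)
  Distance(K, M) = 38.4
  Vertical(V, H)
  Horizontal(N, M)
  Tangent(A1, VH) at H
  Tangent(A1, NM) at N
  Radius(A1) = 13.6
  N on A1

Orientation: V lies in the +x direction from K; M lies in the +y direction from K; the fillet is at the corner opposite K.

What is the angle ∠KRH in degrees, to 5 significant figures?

146.38°

The virtual corner opposite K is at (50.900, 38.400). The tangent condition forces RH to be normal to VH and the tangent condition forces RN to be normal to NM, with radius 13.6, so the center R sits 13.6 in from both sides at R = (37.300, 24.800). That places the tangent points at H = (50.900, 24.800) on VH and N = (37.300, 38.400) on NM. Then cos ∠KRH = RK·RH / (|RK||RH|), giving 146.38°.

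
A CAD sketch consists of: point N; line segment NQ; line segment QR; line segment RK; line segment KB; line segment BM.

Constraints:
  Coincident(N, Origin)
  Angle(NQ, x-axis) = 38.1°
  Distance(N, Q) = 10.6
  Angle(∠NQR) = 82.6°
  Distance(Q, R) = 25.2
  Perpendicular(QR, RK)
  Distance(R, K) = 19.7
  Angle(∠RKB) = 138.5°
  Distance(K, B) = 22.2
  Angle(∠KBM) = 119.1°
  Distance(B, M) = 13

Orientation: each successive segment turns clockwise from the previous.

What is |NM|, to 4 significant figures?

23.30

N is at the origin; NQ runs at 38.1° with length 10.6, so Q = (8.342, 6.541). ∠NQR = 82.6° gives QR at -59.30° from the x-axis; with |QR| = 25.2, R = (21.21, -15.13). The perpendicularity gives RK at right angles to QR, so RK runs at -149.3°; with |RK| = 19.7, K = (4.268, -25.19). ∠RKB = 138.5° gives KB at 169.2° from the x-axis; with |KB| = 22.2, B = (-17.54, -21.03). ∠KBM = 119.1° gives BM at 108.3° from the x-axis; with |BM| = 13.0, M = (-21.62, -8.683). Then |NM| = |M − N| = 23.30.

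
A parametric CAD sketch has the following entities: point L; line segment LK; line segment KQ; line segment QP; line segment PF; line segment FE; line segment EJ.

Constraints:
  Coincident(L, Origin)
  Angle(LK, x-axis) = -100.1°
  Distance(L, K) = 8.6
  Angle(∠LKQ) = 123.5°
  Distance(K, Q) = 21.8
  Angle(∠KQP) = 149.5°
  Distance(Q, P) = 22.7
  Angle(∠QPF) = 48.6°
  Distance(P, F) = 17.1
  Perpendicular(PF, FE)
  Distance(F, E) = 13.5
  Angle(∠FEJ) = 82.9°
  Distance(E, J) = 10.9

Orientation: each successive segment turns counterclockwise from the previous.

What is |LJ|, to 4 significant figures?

36.73

L is at the origin; LK runs at -100.1° with length 8.6, so K = (-1.508, -8.467). ∠LKQ = 123.5° gives KQ at -43.60° from the x-axis; with |KQ| = 21.8, Q = (14.28, -23.50). ∠KQP = 149.5° gives QP at -13.10° from the x-axis; with |QP| = 22.7, P = (36.39, -28.65). ∠QPF = 48.6° gives PF at 118.3° from the x-axis; with |PF| = 17.1, F = (28.28, -13.59). PF ⟂ FE, so FE runs at -151.7°; with |FE| = 13.5, E = (16.39, -19.99). ∠FEJ = 82.9° gives EJ at -54.60° from the x-axis; with |EJ| = 10.9, J = (22.71, -28.87). Then |LJ| = |J − L| = 36.73.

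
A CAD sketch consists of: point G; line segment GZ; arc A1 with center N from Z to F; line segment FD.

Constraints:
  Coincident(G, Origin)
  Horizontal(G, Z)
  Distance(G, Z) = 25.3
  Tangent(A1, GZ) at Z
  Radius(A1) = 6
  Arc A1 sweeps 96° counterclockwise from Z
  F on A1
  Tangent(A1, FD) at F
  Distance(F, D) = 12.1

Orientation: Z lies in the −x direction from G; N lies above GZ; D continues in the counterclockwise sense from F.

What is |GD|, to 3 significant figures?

27.8

G is at the origin; GZ is horizontal with |GZ| = 25.3 and Z on the −x side, so Z = (-25.3, 0.00). A1 meets GZ tangentially, so NZ is at right angles to GZ, so N = Z + (0, 6) = (-25.3, 6.00). On A1, Z sits at bearing -90° from N; a 96° counterclockwise sweep puts F at bearing 6°, so F = N + 6.0·(cos 6°, sin 6°) = (-19.3, 6.63). The tangent condition forces NF to be normal to FD, so FD runs along (−sin 6°, cos 6°); with |FD| = 12.1, D = (-20.6, 18.7). Then |GD| = |D − G| = 27.8.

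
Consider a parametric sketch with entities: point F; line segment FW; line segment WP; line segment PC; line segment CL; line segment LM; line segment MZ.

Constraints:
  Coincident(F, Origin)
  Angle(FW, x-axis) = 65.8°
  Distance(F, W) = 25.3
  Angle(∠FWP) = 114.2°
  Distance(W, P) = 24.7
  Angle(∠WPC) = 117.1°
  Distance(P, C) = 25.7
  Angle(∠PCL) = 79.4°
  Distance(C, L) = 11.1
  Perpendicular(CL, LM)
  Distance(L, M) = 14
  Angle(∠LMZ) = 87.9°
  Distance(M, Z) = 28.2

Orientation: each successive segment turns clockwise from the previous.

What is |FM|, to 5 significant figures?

33.821

∠PCL = 79.4° gives CL at -163.50° from the x-axis; with |CL| = 11.1, L = (36.136, -2.9544). CL ⟂ LM, so LM runs at 106.50°; with |LM| = 14.0, M = (32.159, 10.469). Then |FM| = |M − F| = 33.821.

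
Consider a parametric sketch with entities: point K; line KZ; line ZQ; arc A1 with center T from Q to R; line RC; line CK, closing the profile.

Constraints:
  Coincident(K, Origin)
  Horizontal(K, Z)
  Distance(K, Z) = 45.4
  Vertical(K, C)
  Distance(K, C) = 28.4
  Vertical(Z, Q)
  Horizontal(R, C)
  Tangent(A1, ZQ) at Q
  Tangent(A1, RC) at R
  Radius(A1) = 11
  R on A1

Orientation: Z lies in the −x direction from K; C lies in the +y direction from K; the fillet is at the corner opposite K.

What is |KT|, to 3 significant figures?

38.6

K and C share the same x with |KC| = 28.4 and C on the +y side, so C = (0.00, 28.4). The virtual corner opposite K is at (-45.4, 28.4). The tangent condition forces TQ to be normal to ZQ and since A1 is tangent to RC there, TR ⟂ RC, with radius 11.0, so the center T sits 11.0 in from both sides at T = (-34.4, 17.4). Then |KT| = |T − K| = 38.6.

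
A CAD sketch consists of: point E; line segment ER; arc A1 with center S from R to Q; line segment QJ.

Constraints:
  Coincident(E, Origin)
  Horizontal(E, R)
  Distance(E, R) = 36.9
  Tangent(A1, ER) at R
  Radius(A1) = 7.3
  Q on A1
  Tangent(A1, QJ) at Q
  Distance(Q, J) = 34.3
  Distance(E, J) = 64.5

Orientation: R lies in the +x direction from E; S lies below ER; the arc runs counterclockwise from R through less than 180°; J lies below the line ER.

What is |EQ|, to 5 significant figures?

33.079

Checks: |SQ| = 7.300 ✓; ∠(SQ, QJ) = 90.00° ✓; |QJ| = 34.30 ✓; |EJ| = 64.50 ✓.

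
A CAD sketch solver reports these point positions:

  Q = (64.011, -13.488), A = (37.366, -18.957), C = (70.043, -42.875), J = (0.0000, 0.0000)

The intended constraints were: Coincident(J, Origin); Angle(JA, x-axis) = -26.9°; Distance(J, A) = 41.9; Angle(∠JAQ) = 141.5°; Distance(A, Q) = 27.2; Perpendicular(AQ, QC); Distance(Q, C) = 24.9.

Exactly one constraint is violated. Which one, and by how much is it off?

Distance(Q, C) = 24.9 — off by 5.10.

J = (0.00, 0.00) ✓; JA at -26.90° ✓; |JA| = 41.90 ✓; ∠JAQ = 141.5° ✓; |AQ| = 27.20 ✓; ∠(AQ, QC) = 90.00° ✓; |QC| = 30.00 ✗.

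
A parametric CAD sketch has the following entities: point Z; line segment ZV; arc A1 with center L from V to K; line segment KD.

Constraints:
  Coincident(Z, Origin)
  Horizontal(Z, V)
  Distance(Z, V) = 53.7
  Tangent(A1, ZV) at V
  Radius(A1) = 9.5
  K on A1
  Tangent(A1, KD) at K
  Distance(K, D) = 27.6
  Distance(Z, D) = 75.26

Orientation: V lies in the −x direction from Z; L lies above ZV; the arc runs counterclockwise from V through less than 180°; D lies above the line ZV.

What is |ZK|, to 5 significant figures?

49.588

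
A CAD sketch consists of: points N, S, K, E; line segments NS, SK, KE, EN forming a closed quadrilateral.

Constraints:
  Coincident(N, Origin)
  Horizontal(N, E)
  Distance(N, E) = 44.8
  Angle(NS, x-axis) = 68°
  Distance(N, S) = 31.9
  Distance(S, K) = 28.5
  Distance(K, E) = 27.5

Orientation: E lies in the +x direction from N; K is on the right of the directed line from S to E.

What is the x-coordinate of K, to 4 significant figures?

17.35

N is at the origin; NE is horizontal with |NE| = 44.8 and E in +x, so E = (44.8, 0). NS runs at 68.0° with |NS| = 31.9, so S = (11.95, 29.58). K is determined by |SK| = 28.5 and |KE| = 27.5 together: it lies at the intersection of circle(S, 28.5) and circle(E, 27.5). With |SE| = 44.20, the foot of the radical line on SE is 22.74 from S and the perpendicular offset is √(28.5² − 22.74²) = 17.19. Taking the right-of-SE solution: K = (17.35, 1.593).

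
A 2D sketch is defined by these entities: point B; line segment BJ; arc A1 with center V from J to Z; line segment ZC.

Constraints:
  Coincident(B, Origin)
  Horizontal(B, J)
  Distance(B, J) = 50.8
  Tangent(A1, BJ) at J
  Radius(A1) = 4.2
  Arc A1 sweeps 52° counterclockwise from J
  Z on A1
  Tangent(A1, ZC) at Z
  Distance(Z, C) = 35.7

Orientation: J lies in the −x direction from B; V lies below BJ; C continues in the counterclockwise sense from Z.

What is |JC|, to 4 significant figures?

39.04

B is at the origin; BJ is horizontal with |BJ| = 50.8 and J on the −x side, so J = (-50.80, 0.000). Since A1 is tangent to BJ there, VJ ⟂ BJ, so V = J + (0, -4.2) = (-50.80, -4.200). On A1, J sits at bearing 90° from V; a 52° counterclockwise sweep puts Z at bearing 142°, so Z = V + 4.2·(cos 142°, sin 142°) = (-54.11, -1.614). Tangency of A1 to ZC means the radius VZ is perpendicular to ZC, so ZC runs along (−sin 142°, cos 142°); with |ZC| = 35.7, C = (-76.09, -29.75). Then |JC| = |C − J| = 39.04.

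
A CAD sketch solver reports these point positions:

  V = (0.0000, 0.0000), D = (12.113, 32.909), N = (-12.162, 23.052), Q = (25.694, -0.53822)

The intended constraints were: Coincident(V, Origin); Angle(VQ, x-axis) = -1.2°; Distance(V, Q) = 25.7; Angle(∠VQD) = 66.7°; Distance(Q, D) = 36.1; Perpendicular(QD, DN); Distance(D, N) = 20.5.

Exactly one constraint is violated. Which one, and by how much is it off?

Distance(D, N) = 20.5 — off by 5.70.

V = (0.00, 0.00) ✓; VQ at -1.200° ✓; |VQ| = 25.70 ✓; ∠VQD = 66.70° ✓; |QD| = 36.10 ✓; ∠(QD, DN) = 90.00° ✓; |DN| = 26.20 ✗.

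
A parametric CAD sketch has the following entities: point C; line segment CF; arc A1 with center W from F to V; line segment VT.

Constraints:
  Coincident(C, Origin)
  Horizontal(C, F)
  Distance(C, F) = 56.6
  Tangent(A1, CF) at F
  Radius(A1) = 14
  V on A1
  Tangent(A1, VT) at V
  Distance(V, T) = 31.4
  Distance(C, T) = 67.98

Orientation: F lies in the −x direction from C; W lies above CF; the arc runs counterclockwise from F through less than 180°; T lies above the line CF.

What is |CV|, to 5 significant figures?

45.947

Checks: ∠(WF, FC) = 90.00° ✓; |WV| = 14.00 ✓; ∠(WV, VT) = 90.00° ✓; |VT| = 31.40 ✓; |CT| = 67.98 ✓.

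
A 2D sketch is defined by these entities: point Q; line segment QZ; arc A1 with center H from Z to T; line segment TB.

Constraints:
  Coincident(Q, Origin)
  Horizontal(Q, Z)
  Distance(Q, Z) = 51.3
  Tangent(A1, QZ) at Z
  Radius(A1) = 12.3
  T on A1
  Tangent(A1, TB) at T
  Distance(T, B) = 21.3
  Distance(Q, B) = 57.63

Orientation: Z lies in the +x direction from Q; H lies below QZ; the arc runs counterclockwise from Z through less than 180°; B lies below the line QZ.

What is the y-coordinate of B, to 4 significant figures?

-36.06

Q is at the origin; QZ is horizontal with |QZ| = 51.3 and Z on the +x side, so Z = (51.30, 0.000). The tangent condition forces HZ to be normal to QZ, so H = Z + (0, -12.3) = (51.30, -12.30). Since HT ⟂ TB (tangency), |HB| = √(12.3² + 21.3²) = 24.60 regardless of where T sits on A1. So B lies on both circle(Q, 57.63) and circle(H, 24.60); the below-QZ intersection is B = (44.95, -36.06). T is the foot of the tangent from B: T = (39.42, -15.49).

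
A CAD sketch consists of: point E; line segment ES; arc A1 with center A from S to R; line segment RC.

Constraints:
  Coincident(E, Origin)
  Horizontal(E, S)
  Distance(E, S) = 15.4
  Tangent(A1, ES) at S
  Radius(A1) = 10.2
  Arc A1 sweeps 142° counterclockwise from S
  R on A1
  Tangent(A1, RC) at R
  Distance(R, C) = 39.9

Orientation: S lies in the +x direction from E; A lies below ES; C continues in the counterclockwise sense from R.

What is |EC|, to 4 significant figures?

58.97

E is at the origin; E and S share the same y with |ES| = 15.4 and S on the +x side, so S = (15.40, 0.000). A1 meets ES tangentially, so AS is at right angles to ES, so A = S + (0, -10.2) = (15.40, -10.20). On A1, S sits at bearing 90° from A; a 142° counterclockwise sweep puts R at bearing 232°, so R = A + 10.2·(cos 232°, sin 232°) = (9.120, -18.24). The tangent condition forces AR to be normal to RC, so RC runs along (−sin 232°, cos 232°); with |RC| = 39.9, C = (40.56, -42.80). Then |EC| = |C − E| = 58.97.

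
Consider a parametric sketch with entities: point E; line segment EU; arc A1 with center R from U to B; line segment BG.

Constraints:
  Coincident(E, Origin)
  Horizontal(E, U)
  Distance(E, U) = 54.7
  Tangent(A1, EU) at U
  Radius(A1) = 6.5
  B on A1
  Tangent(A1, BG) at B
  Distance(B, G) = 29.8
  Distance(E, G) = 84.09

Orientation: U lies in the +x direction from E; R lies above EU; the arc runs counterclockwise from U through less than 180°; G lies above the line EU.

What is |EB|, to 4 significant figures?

59.03

E is at the origin; E and U share the same y with |EU| = 54.7 and U on the +x side, so U = (54.70, 0.000). A1 meets EU tangentially, so RU is at right angles to EU, so R = U + (0, 6.5) = (54.70, 6.500). Since RB ⟂ BG (tangency), |RG| = √(6.5² + 29.8²) = 30.50 regardless of where B sits on A1. So G lies on both circle(E, 84.09) and circle(R, 30.50); the above-EU intersection is G = (81.33, 21.37). B is the foot of the tangent from G: B = (59.01, 1.631).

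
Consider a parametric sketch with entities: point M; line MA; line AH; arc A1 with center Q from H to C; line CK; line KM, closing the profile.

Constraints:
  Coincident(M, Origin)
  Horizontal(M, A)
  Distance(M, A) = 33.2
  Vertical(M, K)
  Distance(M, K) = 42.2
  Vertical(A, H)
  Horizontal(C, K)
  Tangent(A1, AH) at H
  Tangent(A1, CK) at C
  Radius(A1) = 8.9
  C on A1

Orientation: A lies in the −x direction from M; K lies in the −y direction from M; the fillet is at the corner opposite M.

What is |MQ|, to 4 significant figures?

41.22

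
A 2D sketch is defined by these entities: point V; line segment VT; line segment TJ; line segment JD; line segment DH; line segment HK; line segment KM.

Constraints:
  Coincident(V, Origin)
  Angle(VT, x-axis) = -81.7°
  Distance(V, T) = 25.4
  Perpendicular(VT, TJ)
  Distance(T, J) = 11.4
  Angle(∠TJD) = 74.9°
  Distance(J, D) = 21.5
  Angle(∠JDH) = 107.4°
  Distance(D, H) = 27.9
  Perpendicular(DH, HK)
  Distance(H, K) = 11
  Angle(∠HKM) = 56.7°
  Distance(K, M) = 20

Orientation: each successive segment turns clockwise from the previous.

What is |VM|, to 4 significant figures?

6.831

The perpendicularity gives HK at right angles to DH, so HK runs at -79.40°; with |HK| = 11.0, K = (24.38, -11.11). ∠HKM = 56.7° gives KM at 157.3° from the x-axis; with |KM| = 20.0, M = (5.928, -3.393). Then |VM| = |M − V| = 6.831.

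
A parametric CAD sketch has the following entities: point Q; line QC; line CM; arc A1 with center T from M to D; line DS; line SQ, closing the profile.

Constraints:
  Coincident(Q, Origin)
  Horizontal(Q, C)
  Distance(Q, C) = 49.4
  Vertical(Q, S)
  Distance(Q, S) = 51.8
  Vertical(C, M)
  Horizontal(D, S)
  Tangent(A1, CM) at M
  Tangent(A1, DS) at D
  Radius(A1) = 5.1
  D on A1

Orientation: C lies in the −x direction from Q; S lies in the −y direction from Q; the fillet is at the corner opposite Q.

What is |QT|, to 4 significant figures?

64.37

Q is at the origin; Q and C share the same y with |QC| = 49.4 and C on the −x side, so C = (-49.40, 0.000). Q and S share the same x with |QS| = 51.8 and S on the −y side, so S = (0.000, -51.80). The virtual corner opposite Q is at (-49.40, -51.80). Since A1 is tangent to CM there, TM ⟂ CM and tangency of A1 to DS means the radius TD is perpendicular to DS, with radius 5.1, so the center T sits 5.1 in from both sides at T = (-44.30, -46.70). Then |QT| = |T − Q| = 64.37.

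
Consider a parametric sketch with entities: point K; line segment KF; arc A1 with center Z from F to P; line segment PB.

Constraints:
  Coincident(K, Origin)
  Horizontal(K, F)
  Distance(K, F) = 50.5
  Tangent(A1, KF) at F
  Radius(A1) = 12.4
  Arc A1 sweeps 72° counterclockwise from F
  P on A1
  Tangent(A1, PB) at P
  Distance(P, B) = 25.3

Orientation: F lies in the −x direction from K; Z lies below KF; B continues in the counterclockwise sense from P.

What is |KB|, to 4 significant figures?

77.33

K is at the origin; K and F share the same y with |KF| = 50.5 and F on the −x side, so F = (-50.50, 0.000). Tangency of A1 to KF means the radius ZF is perpendicular to KF, so Z = F + (0, -12.4) = (-50.50, -12.40). On A1, F sits at bearing 90° from Z; a 72° counterclockwise sweep puts P at bearing 162°, so P = Z + 12.4·(cos 162°, sin 162°) = (-62.29, -8.568). Since A1 is tangent to PB there, ZP ⟂ PB, so PB runs along (−sin 162°, cos 162°); with |PB| = 25.3, B = (-70.11, -32.63). Then |KB| = |B − K| = 77.33.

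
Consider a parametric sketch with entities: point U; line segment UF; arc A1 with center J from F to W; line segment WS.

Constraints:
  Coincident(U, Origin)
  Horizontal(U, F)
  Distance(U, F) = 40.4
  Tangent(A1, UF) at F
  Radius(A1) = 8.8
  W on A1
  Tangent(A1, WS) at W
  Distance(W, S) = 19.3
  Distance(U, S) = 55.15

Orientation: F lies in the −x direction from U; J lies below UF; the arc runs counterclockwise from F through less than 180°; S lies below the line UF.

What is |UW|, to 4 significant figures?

50.11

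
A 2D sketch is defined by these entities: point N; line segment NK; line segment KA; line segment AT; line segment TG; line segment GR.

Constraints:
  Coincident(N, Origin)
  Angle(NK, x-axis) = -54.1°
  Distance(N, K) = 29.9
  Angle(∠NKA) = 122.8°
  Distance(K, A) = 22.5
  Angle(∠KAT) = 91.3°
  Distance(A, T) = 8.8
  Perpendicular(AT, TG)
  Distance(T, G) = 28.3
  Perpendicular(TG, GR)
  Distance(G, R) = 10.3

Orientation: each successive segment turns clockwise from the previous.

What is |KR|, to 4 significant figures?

5.890

N is at the origin; NK runs at -54.1° with length 29.9, so K = (17.53, -24.22). ∠NKA = 122.8° gives KA at -111.3° from the x-axis; with |KA| = 22.5, A = (9.359, -45.18). ∠KAT = 91.3° gives AT at 160.0° from the x-axis; with |AT| = 8.8, T = (1.090, -42.17). AT ⟂ TG, so TG runs at 70.00°; with |TG| = 28.3, G = (10.77, -15.58). TG is perpendicular to GR, so GR runs at -20.00°; with |GR| = 10.3, R = (20.45, -19.10). Then |KR| = |R − K| = 5.890.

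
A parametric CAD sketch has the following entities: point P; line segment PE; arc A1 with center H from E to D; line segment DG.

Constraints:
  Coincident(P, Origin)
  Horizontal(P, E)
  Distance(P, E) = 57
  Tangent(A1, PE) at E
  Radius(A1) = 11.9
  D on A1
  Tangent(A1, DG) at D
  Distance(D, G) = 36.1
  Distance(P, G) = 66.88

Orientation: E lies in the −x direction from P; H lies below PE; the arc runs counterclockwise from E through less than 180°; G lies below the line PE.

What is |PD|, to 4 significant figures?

69.34

Checks: |PE| = 57.00 ✓; |HD| = 11.90 ✓; ∠(HD, DG) = 90.00° ✓; |DG| = 36.10 ✓; |PG| = 66.88 ✓.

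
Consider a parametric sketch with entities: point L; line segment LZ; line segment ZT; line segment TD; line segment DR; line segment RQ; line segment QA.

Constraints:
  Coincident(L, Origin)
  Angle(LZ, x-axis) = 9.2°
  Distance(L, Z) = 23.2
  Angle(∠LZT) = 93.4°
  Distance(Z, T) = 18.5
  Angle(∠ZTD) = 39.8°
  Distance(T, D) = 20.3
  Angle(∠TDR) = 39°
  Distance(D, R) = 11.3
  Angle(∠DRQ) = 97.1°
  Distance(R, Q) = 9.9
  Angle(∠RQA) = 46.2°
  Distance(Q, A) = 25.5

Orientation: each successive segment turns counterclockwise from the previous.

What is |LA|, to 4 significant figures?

4.300

∠DRQ = 97.1° gives RQ at 99.90° from the x-axis; with |RQ| = 9.9, Q = (18.78, 18.34). ∠RQA = 46.2° gives QA at -126.3° from the x-axis; with |QA| = 25.5, A = (3.688, -2.210). Then |LA| = |A − L| = 4.300.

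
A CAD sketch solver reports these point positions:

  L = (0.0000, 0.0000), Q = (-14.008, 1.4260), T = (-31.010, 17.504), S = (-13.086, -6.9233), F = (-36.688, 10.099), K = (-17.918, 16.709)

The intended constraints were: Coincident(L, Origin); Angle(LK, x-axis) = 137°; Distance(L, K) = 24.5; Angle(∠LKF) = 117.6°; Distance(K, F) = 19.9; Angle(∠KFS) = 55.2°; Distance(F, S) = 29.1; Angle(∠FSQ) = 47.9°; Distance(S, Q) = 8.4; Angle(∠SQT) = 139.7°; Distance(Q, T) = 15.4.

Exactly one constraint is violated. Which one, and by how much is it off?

Distance(Q, T) = 15.4 — off by 8.00.

L = (0.00, 0.00) ✓; LK at 137.0° ✓; |LK| = 24.50 ✓; ∠LKF = 117.6° ✓; |KF| = 19.90 ✓; ∠KFS = 55.20° ✓; |FS| = 29.10 ✓; ∠FSQ = 47.90° ✓; |SQ| = 8.400 ✓; ∠SQT = 139.7° ✓; |QT| = 23.40 ✗.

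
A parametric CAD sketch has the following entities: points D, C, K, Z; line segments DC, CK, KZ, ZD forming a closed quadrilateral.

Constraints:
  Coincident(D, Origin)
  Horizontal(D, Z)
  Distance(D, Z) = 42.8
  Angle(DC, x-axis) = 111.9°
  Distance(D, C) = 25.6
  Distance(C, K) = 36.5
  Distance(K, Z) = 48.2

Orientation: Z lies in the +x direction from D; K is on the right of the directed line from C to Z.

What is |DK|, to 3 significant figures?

12.9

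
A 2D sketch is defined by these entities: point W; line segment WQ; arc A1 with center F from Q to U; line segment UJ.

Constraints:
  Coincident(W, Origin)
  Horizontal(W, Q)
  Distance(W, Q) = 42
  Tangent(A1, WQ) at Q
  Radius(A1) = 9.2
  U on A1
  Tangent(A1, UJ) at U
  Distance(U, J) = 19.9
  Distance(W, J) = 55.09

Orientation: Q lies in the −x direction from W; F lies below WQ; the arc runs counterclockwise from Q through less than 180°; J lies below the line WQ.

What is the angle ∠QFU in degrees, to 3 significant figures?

105°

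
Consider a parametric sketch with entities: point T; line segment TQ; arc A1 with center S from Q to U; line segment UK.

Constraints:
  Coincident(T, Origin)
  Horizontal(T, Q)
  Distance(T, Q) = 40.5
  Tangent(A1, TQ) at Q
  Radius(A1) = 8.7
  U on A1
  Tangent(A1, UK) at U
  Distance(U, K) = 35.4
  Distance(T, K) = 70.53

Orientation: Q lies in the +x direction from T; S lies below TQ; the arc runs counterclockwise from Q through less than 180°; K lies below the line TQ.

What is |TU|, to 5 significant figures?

36.920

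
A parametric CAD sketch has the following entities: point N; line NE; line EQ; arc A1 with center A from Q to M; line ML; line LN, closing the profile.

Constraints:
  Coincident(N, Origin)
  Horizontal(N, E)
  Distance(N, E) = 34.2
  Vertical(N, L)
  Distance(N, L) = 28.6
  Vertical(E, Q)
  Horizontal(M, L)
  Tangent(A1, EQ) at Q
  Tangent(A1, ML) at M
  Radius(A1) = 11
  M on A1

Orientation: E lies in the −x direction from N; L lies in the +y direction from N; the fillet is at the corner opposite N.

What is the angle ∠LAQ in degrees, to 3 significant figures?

155°

The virtual corner opposite N is at (-34.2, 28.6). The tangent condition forces AQ to be normal to EQ and A1 meets ML tangentially, so AM is at right angles to ML, with radius 11.0, so the center A sits 11.0 in from both sides at A = (-23.2, 17.6). That places the tangent points at Q = (-34.2, 17.6) on EQ and M = (-23.2, 28.6) on ML. Then cos ∠LAQ = AL·AQ / (|AL||AQ|), giving 155°.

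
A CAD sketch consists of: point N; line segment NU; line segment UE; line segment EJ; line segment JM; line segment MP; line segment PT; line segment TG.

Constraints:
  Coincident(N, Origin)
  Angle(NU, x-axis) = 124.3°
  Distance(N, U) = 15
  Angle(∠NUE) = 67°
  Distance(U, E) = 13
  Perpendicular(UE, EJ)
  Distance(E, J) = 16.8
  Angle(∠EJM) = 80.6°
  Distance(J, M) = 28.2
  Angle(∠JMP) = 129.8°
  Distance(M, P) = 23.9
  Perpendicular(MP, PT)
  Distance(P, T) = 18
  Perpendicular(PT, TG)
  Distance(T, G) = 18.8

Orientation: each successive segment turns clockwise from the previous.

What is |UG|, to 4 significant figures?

2.291

The perpendicularity gives PT at right angles to MP, so PT runs at 41.70°; with |PT| = 18.0, T = (-23.06, 27.35). The perpendicularity gives TG at right angles to PT, so TG runs at -48.30°; with |TG| = 18.8, G = (-10.55, 13.31). Then |UG| = |G − U| = 2.291.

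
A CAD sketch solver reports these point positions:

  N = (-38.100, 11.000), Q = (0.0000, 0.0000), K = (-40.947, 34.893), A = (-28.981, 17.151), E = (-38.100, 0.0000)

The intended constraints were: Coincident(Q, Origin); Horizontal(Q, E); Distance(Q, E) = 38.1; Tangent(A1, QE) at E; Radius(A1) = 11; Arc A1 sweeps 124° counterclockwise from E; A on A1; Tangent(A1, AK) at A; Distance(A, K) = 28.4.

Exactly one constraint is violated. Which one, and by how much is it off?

Distance(A, K) = 28.4 — off by 7.00.

Q = (0.00, 0.00) ✓; Q.y = 0.00, E.y = 0.00 ✓; |QE| = 38.10 ✓; ∠(NE, EQ) = 90.00° ✓; |NE| = 11.00 ✓; bearing(N→A) − bearing(N→E) = 124.0° ✓; |NA| = 11.00 ✓; ∠(NA, AK) = 90.00° ✓; |AK| = 21.40 ✗.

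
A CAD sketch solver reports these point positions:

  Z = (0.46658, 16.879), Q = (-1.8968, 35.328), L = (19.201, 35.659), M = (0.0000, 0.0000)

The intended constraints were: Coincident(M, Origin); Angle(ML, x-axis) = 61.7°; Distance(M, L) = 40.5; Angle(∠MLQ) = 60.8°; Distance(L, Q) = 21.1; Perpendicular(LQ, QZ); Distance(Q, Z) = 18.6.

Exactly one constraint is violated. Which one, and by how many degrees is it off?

Perpendicular(LQ, QZ) — off by 6.40°.

M = (0.00, 0.00) ✓; ML at 61.70° ✓; |ML| = 40.50 ✓; ∠MLQ = 60.80° ✓; |LQ| = 21.10 ✓; ∠(LQ, QZ) = 96.40° ✗; |QZ| = 18.60 ✓.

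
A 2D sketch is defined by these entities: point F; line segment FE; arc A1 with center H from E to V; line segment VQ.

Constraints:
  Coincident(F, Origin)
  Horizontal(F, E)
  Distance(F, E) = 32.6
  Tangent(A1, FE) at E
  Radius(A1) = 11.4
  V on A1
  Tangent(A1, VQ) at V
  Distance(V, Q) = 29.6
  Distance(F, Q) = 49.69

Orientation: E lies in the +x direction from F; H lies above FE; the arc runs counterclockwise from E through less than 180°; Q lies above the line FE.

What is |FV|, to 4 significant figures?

45.68

Checks: |HV| = 11.40 ✓; ∠(HV, VQ) = 90.00° ✓; |VQ| = 29.60 ✓; |FQ| = 49.69 ✓.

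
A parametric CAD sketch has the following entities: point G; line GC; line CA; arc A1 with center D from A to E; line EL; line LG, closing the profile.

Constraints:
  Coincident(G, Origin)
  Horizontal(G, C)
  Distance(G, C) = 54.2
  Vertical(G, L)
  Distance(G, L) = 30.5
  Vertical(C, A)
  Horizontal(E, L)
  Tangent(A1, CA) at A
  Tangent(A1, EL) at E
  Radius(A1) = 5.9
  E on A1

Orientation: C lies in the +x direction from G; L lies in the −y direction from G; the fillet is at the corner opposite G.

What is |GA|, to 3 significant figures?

59.5

G is at the origin; GC is horizontal with |GC| = 54.2 and C on the +x side, so C = (54.2, 0.00). GL is vertical with |GL| = 30.5 and L on the −y side, so L = (0.00, -30.5). The virtual corner opposite G is at (54.2, -30.5). Tangency of A1 to CA means the radius DA is perpendicular to CA and since A1 is tangent to EL there, DE ⟂ EL, with radius 5.9, so the center D sits 5.9 in from both sides at D = (48.3, -24.6). That places the tangent points at A = (54.2, -24.6) on CA and E = (48.3, -30.5) on EL. Then |GA| = |A − G| = 59.5.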